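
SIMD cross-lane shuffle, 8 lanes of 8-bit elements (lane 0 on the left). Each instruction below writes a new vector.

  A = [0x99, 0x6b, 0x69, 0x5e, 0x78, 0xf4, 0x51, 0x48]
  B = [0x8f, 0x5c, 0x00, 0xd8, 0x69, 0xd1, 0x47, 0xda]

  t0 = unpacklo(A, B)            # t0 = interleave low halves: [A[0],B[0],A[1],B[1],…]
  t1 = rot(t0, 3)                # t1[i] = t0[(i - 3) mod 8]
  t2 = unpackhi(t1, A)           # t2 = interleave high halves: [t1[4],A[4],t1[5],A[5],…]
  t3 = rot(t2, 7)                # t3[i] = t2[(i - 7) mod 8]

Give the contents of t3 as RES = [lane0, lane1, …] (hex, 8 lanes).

RES = [0x78, 0x6b, 0xf4, 0x5c, 0x51, 0x69, 0x48, 0x8f]

  t0: 99 8f 6b 5c 69 00 5e d8
  t1: 00 5e d8 99 8f 6b 5c 69
  t2: 8f 78 6b f4 5c 51 69 48
  t3: 78 6b f4 5c 51 69 48 8f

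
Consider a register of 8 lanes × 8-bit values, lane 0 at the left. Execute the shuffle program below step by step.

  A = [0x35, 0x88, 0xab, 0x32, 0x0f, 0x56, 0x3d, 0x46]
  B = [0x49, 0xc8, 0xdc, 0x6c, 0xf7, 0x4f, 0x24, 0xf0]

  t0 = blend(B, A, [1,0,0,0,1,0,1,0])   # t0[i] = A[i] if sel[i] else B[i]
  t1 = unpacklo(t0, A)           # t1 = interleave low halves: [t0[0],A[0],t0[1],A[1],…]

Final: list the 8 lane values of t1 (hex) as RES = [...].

RES = [ 0x35  0x35  0xc8  0x88  0xdc  0xab  0x6c  0x32 ]

  t0: 35 c8 dc 6c 0f 4f 3d f0
  t1: 35 35 c8 88 dc ab 6c 32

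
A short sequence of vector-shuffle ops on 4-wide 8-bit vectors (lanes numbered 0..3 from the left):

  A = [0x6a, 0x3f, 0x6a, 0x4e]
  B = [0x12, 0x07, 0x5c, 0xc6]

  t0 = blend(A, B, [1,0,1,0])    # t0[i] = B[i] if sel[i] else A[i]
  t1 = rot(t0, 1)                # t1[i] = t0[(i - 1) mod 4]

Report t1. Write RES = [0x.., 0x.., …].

RES = [ 0x4e  0x12  0x3f  0x5c ]

→ t0 |12|3f|5c|4e|
→ t1 |4e|12|3f|5c|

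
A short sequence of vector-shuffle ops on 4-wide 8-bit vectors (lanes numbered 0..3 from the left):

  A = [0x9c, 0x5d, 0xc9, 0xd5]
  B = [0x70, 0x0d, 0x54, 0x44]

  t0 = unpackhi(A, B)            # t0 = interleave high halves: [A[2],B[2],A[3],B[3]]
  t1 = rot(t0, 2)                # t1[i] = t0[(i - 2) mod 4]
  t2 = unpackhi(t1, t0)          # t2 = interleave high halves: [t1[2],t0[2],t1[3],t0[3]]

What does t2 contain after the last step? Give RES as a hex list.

RES = [ 0xc9  0xd5  0x54  0x44 ]

  t0: c9 54 d5 44
  t1: d5 44 c9 54
  t2: c9 d5 54 44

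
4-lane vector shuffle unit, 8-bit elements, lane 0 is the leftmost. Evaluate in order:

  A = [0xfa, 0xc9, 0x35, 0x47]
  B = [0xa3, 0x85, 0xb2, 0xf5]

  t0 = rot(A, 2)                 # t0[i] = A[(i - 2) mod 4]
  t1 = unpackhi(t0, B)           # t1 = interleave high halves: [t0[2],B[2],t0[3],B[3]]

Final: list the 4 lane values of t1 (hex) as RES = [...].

RES = [ 0xfa  0xb2  0xc9  0xf5 ]

→ t0 |35|47|fa|c9|
→ t1 |fa|b2|c9|f5|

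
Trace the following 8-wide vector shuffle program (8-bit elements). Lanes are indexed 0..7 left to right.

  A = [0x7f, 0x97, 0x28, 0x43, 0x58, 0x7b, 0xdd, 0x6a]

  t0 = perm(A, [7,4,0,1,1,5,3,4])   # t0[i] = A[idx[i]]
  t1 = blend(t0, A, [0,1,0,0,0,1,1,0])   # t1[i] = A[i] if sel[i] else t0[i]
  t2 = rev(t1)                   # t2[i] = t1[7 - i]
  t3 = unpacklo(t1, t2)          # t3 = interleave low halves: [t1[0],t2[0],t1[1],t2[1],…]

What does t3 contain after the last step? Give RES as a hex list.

  t0: 6a 58 7f 97 97 7b 43 58
  t1: 6a 97 7f 97 97 7b dd 58
  t2: 58 dd 7b 97 97 7f 97 6a
  t3: 6a 58 97 dd 7f 7b 97 97

RES = [ 0x6a  0x58  0x97  0xdd  0x7f  0x7b  0x97  0x97 ]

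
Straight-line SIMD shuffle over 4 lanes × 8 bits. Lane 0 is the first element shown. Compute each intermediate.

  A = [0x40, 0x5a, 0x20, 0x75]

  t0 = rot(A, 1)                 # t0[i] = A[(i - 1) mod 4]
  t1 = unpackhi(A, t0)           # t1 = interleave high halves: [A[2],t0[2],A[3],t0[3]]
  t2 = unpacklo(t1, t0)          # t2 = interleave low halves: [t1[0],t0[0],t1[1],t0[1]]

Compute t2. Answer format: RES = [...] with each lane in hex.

RES = [0x20, 0x75, 0x5a, 0x40]

  t0: 75 40 5a 20
  t1: 20 5a 75 20
  t2: 20 75 5a 40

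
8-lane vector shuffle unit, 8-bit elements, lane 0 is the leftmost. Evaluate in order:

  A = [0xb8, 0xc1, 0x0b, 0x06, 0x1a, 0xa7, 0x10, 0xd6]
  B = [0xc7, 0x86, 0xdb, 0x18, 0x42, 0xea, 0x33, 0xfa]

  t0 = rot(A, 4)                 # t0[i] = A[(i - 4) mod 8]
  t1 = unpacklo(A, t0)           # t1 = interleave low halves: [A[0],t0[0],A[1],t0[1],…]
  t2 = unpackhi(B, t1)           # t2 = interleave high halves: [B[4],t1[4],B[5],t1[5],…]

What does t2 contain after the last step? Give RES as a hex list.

RES = [0x42, 0x0b, 0xea, 0x10, 0x33, 0x06, 0xfa, 0xd6]

  t0: 1a a7 10 d6 b8 c1 0b 06
  t1: b8 1a c1 a7 0b 10 06 d6
  t2: 42 0b ea 10 33 06 fa d6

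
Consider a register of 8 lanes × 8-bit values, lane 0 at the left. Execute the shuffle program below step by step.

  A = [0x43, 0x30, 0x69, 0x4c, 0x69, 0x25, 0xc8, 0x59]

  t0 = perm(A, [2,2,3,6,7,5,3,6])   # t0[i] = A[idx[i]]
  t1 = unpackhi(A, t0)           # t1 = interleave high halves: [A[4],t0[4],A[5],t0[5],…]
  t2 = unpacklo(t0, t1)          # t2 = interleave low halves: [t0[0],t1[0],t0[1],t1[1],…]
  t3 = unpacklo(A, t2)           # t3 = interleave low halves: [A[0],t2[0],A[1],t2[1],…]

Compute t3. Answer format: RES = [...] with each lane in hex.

t0 = [0x69, 0x69, 0x4c, 0xc8, 0x59, 0x25, 0x4c, 0xc8]
t1 = [0x69, 0x59, 0x25, 0x25, 0xc8, 0x4c, 0x59, 0xc8]
t2 = [0x69, 0x69, 0x69, 0x59, 0x4c, 0x25, 0xc8, 0x25]
t3 = [0x43, 0x69, 0x30, 0x69, 0x69, 0x69, 0x4c, 0x59]

RES = [0x43, 0x69, 0x30, 0x69, 0x69, 0x69, 0x4c, 0x59]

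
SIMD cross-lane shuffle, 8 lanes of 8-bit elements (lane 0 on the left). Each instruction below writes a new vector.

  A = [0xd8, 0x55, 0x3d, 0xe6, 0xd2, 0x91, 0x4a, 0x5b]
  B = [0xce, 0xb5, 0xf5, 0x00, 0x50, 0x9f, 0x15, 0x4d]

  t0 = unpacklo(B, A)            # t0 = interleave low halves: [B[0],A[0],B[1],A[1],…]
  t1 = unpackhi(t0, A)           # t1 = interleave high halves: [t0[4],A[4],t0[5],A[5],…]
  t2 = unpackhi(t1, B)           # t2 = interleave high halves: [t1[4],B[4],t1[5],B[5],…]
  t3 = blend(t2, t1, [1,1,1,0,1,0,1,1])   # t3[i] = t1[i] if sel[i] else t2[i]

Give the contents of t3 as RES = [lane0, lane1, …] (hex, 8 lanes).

RES = [ 0xf5  0xd2  0x3d  0x9f  0x00  0x15  0xe6  0x5b ]

→ t0 |ce|d8|b5|55|f5|3d|00|e6|
→ t1 |f5|d2|3d|91|00|4a|e6|5b|
→ t2 |00|50|4a|9f|e6|15|5b|4d|
→ t3 |f5|d2|3d|9f|00|15|e6|5b|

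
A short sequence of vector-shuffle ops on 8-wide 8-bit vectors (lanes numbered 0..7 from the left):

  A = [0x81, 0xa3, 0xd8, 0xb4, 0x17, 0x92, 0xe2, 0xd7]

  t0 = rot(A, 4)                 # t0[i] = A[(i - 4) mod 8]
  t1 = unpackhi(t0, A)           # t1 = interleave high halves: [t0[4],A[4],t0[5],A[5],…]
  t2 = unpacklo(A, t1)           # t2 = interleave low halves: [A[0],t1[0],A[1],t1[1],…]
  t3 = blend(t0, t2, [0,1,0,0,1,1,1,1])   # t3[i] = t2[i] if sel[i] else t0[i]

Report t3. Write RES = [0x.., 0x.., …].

→ t0 |17|92|e2|d7|81|a3|d8|b4|
→ t1 |81|17|a3|92|d8|e2|b4|d7|
→ t2 |81|81|a3|17|d8|a3|b4|92|
→ t3 |17|81|e2|d7|d8|a3|b4|92|

RES = [0x17, 0x81, 0xe2, 0xd7, 0xd8, 0xa3, 0xb4, 0x92]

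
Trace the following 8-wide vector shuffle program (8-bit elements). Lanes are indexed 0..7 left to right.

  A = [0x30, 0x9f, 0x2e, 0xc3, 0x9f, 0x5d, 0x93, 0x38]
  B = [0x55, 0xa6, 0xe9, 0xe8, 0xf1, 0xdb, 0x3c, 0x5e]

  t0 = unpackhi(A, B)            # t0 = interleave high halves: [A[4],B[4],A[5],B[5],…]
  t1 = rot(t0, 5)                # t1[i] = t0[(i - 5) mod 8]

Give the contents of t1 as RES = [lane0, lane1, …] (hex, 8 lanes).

t0 = [0x9f, 0xf1, 0x5d, 0xdb, 0x93, 0x3c, 0x38, 0x5e]
t1 = [0xdb, 0x93, 0x3c, 0x38, 0x5e, 0x9f, 0xf1, 0x5d]

RES = [0xdb, 0x93, 0x3c, 0x38, 0x5e, 0x9f, 0xf1, 0x5d]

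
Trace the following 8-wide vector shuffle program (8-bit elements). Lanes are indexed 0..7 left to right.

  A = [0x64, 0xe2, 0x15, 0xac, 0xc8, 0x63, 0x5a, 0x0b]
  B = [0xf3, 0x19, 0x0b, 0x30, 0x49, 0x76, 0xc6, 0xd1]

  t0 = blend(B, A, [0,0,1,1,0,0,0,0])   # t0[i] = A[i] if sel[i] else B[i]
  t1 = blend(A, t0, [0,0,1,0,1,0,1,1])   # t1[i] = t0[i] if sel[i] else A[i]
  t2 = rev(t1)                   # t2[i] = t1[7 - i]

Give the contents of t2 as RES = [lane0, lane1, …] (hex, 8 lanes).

RES = [0xd1, 0xc6, 0x63, 0x49, 0xac, 0x15, 0xe2, 0x64]

  t0: f3 19 15 ac 49 76 c6 d1
  t1: 64 e2 15 ac 49 63 c6 d1
  t2: d1 c6 63 49 ac 15 e2 64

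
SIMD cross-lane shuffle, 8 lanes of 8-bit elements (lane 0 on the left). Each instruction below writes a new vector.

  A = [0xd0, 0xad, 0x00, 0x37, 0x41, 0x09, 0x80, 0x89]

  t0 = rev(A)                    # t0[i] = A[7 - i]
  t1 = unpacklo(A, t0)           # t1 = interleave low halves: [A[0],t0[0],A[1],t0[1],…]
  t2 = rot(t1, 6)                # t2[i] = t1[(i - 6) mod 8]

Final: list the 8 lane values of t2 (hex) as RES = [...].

RES = [ 0xad  0x80  0x00  0x09  0x37  0x41  0xd0  0x89 ]

  t0: 89 80 09 41 37 00 ad d0
  t1: d0 89 ad 80 00 09 37 41
  t2: ad 80 00 09 37 41 d0 89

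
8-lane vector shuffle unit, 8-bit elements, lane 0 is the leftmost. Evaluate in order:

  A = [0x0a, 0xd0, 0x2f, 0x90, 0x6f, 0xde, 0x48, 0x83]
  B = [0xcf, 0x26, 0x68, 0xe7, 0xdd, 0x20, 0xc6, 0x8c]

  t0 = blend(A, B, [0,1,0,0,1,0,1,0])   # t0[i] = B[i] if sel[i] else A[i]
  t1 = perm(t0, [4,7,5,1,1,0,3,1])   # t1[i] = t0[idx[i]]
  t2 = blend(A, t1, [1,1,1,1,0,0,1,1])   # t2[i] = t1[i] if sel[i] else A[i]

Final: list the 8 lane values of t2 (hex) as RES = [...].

t0 = [0x0a, 0x26, 0x2f, 0x90, 0xdd, 0xde, 0xc6, 0x83]
t1 = [0xdd, 0x83, 0xde, 0x26, 0x26, 0x0a, 0x90, 0x26]
t2 = [0xdd, 0x83, 0xde, 0x26, 0x6f, 0xde, 0x90, 0x26]

RES = [0xdd, 0x83, 0xde, 0x26, 0x6f, 0xde, 0x90, 0x26]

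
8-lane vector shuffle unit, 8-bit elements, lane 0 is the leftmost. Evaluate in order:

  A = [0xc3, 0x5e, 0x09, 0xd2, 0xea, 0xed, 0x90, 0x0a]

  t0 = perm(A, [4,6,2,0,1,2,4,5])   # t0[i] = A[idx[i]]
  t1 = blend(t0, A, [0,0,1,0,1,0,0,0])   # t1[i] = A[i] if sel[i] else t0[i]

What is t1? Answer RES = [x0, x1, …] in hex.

t0 = [0xea, 0x90, 0x09, 0xc3, 0x5e, 0x09, 0xea, 0xed]
t1 = [0xea, 0x90, 0x09, 0xc3, 0xea, 0x09, 0xea, 0xed]

RES = [0xea, 0x90, 0x09, 0xc3, 0xea, 0x09, 0xea, 0xed]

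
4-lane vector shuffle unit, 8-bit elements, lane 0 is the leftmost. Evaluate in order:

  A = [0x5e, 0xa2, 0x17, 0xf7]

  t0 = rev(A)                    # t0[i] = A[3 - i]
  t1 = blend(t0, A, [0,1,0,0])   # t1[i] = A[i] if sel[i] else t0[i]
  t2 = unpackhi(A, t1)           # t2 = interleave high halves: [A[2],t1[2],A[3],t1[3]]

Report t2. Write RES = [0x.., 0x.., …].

→ t0 |f7|17|a2|5e|
→ t1 |f7|a2|a2|5e|
→ t2 |17|a2|f7|5e|

RES = [ 0x17  0xa2  0xf7  0x5e ]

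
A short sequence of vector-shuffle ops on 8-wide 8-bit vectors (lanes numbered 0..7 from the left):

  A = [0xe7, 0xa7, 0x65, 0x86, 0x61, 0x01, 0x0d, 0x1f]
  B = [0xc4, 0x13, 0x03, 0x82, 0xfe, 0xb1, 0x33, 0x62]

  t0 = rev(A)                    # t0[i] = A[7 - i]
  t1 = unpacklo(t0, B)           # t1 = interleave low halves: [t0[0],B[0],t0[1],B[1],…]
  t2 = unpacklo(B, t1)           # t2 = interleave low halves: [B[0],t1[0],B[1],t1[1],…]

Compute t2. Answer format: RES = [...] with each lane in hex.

RES = [ 0xc4  0x1f  0x13  0xc4  0x03  0x0d  0x82  0x13 ]

→ t0 |1f|0d|01|61|86|65|a7|e7|
→ t1 |1f|c4|0d|13|01|03|61|82|
→ t2 |c4|1f|13|c4|03|0d|82|13|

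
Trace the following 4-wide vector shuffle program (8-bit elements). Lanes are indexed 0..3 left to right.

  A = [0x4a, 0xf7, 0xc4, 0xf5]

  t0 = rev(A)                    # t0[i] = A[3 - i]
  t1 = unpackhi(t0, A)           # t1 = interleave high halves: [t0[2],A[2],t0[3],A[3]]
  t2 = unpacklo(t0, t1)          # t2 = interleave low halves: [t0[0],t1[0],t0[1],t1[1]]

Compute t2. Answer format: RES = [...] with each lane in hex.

  t0: f5 c4 f7 4a
  t1: f7 c4 4a f5
  t2: f5 f7 c4 c4

RES = [ 0xf5  0xf7  0xc4  0xc4 ]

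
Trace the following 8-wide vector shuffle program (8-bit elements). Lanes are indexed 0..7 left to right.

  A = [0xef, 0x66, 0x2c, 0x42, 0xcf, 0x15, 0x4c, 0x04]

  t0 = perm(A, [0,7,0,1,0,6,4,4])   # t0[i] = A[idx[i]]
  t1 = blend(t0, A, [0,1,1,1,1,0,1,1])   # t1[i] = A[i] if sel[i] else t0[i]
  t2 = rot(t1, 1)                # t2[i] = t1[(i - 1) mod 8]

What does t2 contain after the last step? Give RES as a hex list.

RES = [0x04, 0xef, 0x66, 0x2c, 0x42, 0xcf, 0x4c, 0x4c]

t0 = [0xef, 0x04, 0xef, 0x66, 0xef, 0x4c, 0xcf, 0xcf]
t1 = [0xef, 0x66, 0x2c, 0x42, 0xcf, 0x4c, 0x4c, 0x04]
t2 = [0x04, 0xef, 0x66, 0x2c, 0x42, 0xcf, 0x4c, 0x4c]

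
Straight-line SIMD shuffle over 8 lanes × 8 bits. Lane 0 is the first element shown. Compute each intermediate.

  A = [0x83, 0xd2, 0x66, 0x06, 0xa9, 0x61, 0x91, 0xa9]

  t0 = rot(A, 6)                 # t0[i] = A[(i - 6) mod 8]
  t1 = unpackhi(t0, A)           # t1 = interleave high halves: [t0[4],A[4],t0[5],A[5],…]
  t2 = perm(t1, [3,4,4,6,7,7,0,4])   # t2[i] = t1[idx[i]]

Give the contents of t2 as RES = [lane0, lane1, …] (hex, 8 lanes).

t0 = [0x66, 0x06, 0xa9, 0x61, 0x91, 0xa9, 0x83, 0xd2]
t1 = [0x91, 0xa9, 0xa9, 0x61, 0x83, 0x91, 0xd2, 0xa9]
t2 = [0x61, 0x83, 0x83, 0xd2, 0xa9, 0xa9, 0x91, 0x83]

RES = [0x61, 0x83, 0x83, 0xd2, 0xa9, 0xa9, 0x91, 0x83]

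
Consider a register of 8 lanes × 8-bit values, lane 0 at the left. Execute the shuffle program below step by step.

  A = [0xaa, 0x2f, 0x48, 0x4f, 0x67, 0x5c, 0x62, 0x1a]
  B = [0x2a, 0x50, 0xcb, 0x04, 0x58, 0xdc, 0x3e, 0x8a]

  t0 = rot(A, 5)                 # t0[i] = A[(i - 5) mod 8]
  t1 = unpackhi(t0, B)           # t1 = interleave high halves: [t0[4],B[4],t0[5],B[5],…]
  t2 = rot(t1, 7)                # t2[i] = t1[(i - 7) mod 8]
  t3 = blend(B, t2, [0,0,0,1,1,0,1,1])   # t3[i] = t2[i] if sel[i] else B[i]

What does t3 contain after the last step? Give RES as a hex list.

RES = [0x2a, 0x50, 0xcb, 0x2f, 0x3e, 0xdc, 0x8a, 0x1a]

→ t0 |4f|67|5c|62|1a|aa|2f|48|
→ t1 |1a|58|aa|dc|2f|3e|48|8a|
→ t2 |58|aa|dc|2f|3e|48|8a|1a|
→ t3 |2a|50|cb|2f|3e|dc|8a|1a|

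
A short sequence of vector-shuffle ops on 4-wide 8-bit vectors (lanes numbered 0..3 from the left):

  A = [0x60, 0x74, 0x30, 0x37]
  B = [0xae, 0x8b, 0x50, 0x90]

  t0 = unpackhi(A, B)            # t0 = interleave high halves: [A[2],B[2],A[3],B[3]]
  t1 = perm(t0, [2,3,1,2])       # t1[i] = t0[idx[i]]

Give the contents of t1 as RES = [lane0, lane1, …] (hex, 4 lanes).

RES = [0x37, 0x90, 0x50, 0x37]

→ t0 |30|50|37|90|
→ t1 |37|90|50|37|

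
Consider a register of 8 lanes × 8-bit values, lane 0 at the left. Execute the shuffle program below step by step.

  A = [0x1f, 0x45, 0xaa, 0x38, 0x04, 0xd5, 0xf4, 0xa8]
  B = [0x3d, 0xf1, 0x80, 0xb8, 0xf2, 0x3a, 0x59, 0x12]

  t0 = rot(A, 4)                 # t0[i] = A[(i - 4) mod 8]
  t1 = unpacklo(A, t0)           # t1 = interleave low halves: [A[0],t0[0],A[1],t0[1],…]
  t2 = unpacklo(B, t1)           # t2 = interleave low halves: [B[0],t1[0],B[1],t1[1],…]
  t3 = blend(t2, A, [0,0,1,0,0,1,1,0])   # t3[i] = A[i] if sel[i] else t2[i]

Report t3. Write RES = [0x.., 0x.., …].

RES = [ 0x3d  0x1f  0xaa  0x04  0x80  0xd5  0xf4  0xd5 ]

  t0: 04 d5 f4 a8 1f 45 aa 38
  t1: 1f 04 45 d5 aa f4 38 a8
  t2: 3d 1f f1 04 80 45 b8 d5
  t3: 3d 1f aa 04 80 d5 f4 d5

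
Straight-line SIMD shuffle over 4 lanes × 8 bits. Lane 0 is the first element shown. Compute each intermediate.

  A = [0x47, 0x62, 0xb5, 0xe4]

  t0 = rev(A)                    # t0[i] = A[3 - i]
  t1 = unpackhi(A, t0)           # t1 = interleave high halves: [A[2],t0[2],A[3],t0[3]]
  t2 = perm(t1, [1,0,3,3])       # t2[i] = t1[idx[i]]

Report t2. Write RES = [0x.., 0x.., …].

  t0: e4 b5 62 47
  t1: b5 62 e4 47
  t2: 62 b5 47 47

RES = [ 0x62  0xb5  0x47  0x47 ]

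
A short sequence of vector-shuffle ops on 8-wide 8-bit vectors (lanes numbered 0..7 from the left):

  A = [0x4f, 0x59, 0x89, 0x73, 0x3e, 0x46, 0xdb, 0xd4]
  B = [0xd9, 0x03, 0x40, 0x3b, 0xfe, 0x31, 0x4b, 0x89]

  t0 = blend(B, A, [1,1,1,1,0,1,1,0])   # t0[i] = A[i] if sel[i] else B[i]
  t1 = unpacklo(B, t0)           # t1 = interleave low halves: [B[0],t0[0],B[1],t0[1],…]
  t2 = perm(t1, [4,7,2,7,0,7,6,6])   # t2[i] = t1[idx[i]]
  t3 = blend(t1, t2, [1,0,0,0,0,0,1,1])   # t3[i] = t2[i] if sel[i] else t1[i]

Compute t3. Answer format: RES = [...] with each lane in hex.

→ t0 |4f|59|89|73|fe|46|db|89|
→ t1 |d9|4f|03|59|40|89|3b|73|
→ t2 |40|73|03|73|d9|73|3b|3b|
→ t3 |40|4f|03|59|40|89|3b|3b|

RES = [ 0x40  0x4f  0x03  0x59  0x40  0x89  0x3b  0x3b ]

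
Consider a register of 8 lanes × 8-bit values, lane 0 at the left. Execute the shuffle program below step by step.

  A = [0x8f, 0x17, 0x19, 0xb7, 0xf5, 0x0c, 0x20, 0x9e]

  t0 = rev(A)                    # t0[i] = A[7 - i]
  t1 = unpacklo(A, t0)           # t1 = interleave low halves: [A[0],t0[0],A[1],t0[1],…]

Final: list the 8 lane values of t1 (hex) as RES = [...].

RES = [ 0x8f  0x9e  0x17  0x20  0x19  0x0c  0xb7  0xf5 ]

  t0: 9e 20 0c f5 b7 19 17 8f
  t1: 8f 9e 17 20 19 0c b7 f5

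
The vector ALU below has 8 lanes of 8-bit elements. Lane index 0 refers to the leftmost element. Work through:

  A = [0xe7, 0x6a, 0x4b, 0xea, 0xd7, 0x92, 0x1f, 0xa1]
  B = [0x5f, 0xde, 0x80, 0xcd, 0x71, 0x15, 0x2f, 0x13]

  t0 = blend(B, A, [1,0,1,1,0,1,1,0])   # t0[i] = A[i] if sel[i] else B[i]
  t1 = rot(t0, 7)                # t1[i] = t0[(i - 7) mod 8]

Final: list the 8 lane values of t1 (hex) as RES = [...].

t0 = [0xe7, 0xde, 0x4b, 0xea, 0x71, 0x92, 0x1f, 0x13]
t1 = [0xde, 0x4b, 0xea, 0x71, 0x92, 0x1f, 0x13, 0xe7]

RES = [0xde, 0x4b, 0xea, 0x71, 0x92, 0x1f, 0x13, 0xe7]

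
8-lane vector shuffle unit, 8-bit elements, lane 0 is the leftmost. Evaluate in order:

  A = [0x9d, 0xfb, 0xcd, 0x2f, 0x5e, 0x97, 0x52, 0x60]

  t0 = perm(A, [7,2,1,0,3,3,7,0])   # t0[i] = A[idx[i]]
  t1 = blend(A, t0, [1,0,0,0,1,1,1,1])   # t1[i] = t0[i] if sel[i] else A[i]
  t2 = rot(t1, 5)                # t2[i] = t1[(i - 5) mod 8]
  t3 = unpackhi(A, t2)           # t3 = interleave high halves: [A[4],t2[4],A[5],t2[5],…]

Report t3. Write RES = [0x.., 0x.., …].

t0 = [0x60, 0xcd, 0xfb, 0x9d, 0x2f, 0x2f, 0x60, 0x9d]
t1 = [0x60, 0xfb, 0xcd, 0x2f, 0x2f, 0x2f, 0x60, 0x9d]
t2 = [0x2f, 0x2f, 0x2f, 0x60, 0x9d, 0x60, 0xfb, 0xcd]
t3 = [0x5e, 0x9d, 0x97, 0x60, 0x52, 0xfb, 0x60, 0xcd]

RES = [0x5e, 0x9d, 0x97, 0x60, 0x52, 0xfb, 0x60, 0xcd]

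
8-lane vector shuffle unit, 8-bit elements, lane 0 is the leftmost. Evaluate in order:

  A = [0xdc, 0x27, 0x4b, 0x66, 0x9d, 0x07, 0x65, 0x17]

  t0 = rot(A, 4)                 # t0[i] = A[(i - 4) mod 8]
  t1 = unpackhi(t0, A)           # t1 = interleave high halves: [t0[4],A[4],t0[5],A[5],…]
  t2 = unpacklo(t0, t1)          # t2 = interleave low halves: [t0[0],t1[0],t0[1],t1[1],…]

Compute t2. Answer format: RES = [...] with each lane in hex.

RES = [ 0x9d  0xdc  0x07  0x9d  0x65  0x27  0x17  0x07 ]

→ t0 |9d|07|65|17|dc|27|4b|66|
→ t1 |dc|9d|27|07|4b|65|66|17|
→ t2 |9d|dc|07|9d|65|27|17|07|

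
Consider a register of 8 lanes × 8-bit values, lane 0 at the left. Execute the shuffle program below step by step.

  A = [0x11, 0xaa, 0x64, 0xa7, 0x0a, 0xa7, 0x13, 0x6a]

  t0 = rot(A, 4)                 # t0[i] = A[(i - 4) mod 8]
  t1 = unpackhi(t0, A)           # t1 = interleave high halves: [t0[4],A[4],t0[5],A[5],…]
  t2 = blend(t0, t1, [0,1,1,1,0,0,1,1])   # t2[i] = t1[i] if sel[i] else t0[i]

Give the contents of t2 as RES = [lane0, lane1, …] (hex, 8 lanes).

RES = [ 0x0a  0x0a  0xaa  0xa7  0x11  0xaa  0xa7  0x6a ]

t0 = [0x0a, 0xa7, 0x13, 0x6a, 0x11, 0xaa, 0x64, 0xa7]
t1 = [0x11, 0x0a, 0xaa, 0xa7, 0x64, 0x13, 0xa7, 0x6a]
t2 = [0x0a, 0x0a, 0xaa, 0xa7, 0x11, 0xaa, 0xa7, 0x6a]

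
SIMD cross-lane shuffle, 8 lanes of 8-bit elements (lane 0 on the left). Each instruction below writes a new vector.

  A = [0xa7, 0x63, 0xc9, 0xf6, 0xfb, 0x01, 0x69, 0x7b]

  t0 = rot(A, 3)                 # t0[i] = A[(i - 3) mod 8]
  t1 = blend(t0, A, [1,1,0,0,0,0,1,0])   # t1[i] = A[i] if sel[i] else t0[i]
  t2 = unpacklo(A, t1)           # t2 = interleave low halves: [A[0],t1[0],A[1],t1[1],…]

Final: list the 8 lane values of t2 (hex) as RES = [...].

RES = [0xa7, 0xa7, 0x63, 0x63, 0xc9, 0x7b, 0xf6, 0xa7]

  t0: 01 69 7b a7 63 c9 f6 fb
  t1: a7 63 7b a7 63 c9 69 fb
  t2: a7 a7 63 63 c9 7b f6 a7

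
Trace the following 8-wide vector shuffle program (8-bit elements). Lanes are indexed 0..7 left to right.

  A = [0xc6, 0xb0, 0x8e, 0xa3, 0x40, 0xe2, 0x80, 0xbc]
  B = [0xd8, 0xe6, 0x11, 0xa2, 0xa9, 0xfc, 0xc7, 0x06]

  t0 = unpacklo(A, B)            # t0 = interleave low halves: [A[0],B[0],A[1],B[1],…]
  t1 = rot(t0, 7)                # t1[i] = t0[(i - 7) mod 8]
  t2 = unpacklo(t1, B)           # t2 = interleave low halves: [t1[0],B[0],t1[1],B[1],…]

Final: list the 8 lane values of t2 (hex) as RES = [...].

RES = [0xd8, 0xd8, 0xb0, 0xe6, 0xe6, 0x11, 0x8e, 0xa2]

t0 = [0xc6, 0xd8, 0xb0, 0xe6, 0x8e, 0x11, 0xa3, 0xa2]
t1 = [0xd8, 0xb0, 0xe6, 0x8e, 0x11, 0xa3, 0xa2, 0xc6]
t2 = [0xd8, 0xd8, 0xb0, 0xe6, 0xe6, 0x11, 0x8e, 0xa2]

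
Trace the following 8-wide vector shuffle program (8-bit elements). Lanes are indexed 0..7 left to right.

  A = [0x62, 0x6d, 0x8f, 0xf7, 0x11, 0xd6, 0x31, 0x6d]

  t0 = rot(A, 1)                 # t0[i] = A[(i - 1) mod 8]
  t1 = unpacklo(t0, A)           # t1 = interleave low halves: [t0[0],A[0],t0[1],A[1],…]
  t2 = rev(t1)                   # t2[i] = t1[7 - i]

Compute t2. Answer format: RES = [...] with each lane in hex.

  t0: 6d 62 6d 8f f7 11 d6 31
  t1: 6d 62 62 6d 6d 8f 8f f7
  t2: f7 8f 8f 6d 6d 62 62 6d

RES = [ 0xf7  0x8f  0x8f  0x6d  0x6d  0x62  0x62  0x6d ]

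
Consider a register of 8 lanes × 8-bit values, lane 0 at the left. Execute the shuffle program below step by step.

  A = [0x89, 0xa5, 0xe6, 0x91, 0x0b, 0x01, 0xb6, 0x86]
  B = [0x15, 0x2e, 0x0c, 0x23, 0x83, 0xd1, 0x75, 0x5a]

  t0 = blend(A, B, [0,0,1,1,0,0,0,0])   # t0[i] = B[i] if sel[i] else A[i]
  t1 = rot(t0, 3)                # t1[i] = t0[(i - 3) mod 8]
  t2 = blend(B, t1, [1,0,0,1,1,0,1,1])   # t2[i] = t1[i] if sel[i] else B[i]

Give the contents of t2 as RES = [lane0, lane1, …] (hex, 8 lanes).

→ t0 |89|a5|0c|23|0b|01|b6|86|
→ t1 |01|b6|86|89|a5|0c|23|0b|
→ t2 |01|2e|0c|89|a5|d1|23|0b|

RES = [ 0x01  0x2e  0x0c  0x89  0xa5  0xd1  0x23  0x0b ]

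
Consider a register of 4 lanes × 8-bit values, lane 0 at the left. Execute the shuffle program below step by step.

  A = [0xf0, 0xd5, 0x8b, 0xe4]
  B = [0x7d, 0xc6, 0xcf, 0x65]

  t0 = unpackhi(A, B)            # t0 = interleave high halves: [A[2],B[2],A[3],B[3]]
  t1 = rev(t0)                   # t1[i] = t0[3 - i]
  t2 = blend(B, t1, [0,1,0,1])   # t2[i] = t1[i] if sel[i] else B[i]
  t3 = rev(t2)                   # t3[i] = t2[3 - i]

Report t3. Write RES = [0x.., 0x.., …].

RES = [0x8b, 0xcf, 0xe4, 0x7d]

  t0: 8b cf e4 65
  t1: 65 e4 cf 8b
  t2: 7d e4 cf 8b
  t3: 8b cf e4 7d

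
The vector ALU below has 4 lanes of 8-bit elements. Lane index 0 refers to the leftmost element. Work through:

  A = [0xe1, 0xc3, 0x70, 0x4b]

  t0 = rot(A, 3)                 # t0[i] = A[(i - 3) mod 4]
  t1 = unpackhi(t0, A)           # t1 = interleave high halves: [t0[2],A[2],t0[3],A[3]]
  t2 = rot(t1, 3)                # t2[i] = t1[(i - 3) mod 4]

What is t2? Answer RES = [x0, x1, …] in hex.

→ t0 |c3|70|4b|e1|
→ t1 |4b|70|e1|4b|
→ t2 |70|e1|4b|4b|

RES = [0x70, 0xe1, 0x4b, 0x4b]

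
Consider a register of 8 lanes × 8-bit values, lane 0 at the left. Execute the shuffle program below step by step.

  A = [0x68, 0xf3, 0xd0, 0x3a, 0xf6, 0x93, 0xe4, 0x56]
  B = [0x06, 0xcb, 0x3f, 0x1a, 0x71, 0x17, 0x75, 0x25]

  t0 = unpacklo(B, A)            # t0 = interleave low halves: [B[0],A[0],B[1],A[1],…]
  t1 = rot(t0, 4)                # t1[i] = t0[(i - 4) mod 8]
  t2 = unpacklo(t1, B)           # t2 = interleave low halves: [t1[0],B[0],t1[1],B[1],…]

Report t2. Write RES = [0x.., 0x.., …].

RES = [0x3f, 0x06, 0xd0, 0xcb, 0x1a, 0x3f, 0x3a, 0x1a]

  t0: 06 68 cb f3 3f d0 1a 3a
  t1: 3f d0 1a 3a 06 68 cb f3
  t2: 3f 06 d0 cb 1a 3f 3a 1a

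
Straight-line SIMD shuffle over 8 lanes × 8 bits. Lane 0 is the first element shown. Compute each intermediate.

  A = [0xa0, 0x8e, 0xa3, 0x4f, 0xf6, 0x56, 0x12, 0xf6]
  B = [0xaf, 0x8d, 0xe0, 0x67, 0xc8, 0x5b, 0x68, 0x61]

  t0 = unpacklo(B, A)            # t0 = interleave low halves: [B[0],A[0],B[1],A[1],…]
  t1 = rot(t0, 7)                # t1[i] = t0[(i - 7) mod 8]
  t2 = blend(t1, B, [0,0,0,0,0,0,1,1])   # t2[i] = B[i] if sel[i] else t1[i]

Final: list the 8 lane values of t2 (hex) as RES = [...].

→ t0 |af|a0|8d|8e|e0|a3|67|4f|
→ t1 |a0|8d|8e|e0|a3|67|4f|af|
→ t2 |a0|8d|8e|e0|a3|67|68|61|

RES = [0xa0, 0x8d, 0x8e, 0xe0, 0xa3, 0x67, 0x68, 0x61]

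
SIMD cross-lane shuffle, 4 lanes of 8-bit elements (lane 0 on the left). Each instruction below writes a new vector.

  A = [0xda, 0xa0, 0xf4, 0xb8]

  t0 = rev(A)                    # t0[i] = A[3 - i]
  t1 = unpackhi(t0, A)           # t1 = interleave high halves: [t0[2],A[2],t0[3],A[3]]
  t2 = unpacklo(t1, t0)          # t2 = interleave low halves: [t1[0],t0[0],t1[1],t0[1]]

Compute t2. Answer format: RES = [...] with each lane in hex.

RES = [ 0xa0  0xb8  0xf4  0xf4 ]

  t0: b8 f4 a0 da
  t1: a0 f4 da b8
  t2: a0 b8 f4 f4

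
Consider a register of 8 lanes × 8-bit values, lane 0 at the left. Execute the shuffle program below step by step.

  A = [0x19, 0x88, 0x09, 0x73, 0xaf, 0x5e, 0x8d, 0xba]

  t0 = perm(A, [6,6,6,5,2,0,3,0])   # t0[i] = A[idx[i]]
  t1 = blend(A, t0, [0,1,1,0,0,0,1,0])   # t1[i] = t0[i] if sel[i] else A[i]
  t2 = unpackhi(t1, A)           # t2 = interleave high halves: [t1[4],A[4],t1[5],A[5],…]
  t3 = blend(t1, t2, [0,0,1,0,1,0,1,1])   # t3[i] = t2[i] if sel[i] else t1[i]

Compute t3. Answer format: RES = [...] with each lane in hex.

RES = [ 0x19  0x8d  0x5e  0x73  0x73  0x5e  0xba  0xba ]

t0 = [0x8d, 0x8d, 0x8d, 0x5e, 0x09, 0x19, 0x73, 0x19]
t1 = [0x19, 0x8d, 0x8d, 0x73, 0xaf, 0x5e, 0x73, 0xba]
t2 = [0xaf, 0xaf, 0x5e, 0x5e, 0x73, 0x8d, 0xba, 0xba]
t3 = [0x19, 0x8d, 0x5e, 0x73, 0x73, 0x5e, 0xba, 0xba]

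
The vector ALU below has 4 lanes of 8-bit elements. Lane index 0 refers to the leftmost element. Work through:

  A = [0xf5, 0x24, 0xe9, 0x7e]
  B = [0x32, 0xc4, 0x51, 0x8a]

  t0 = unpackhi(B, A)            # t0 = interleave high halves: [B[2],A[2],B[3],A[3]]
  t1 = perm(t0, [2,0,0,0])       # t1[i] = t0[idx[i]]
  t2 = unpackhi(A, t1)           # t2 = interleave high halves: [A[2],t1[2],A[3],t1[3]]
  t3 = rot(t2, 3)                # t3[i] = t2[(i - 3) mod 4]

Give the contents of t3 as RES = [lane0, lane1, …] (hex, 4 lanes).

RES = [0x51, 0x7e, 0x51, 0xe9]

→ t0 |51|e9|8a|7e|
→ t1 |8a|51|51|51|
→ t2 |e9|51|7e|51|
→ t3 |51|7e|51|e9|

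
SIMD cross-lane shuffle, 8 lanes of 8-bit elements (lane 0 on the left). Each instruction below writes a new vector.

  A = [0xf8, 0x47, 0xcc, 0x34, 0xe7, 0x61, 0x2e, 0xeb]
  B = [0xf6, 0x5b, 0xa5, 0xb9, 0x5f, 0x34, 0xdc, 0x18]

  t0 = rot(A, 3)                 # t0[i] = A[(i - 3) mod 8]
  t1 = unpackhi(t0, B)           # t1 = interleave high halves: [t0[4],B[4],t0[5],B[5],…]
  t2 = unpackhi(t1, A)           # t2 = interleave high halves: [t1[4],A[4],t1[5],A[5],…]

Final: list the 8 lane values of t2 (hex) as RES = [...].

  t0: 61 2e eb f8 47 cc 34 e7
  t1: 47 5f cc 34 34 dc e7 18
  t2: 34 e7 dc 61 e7 2e 18 eb

RES = [ 0x34  0xe7  0xdc  0x61  0xe7  0x2e  0x18  0xeb ]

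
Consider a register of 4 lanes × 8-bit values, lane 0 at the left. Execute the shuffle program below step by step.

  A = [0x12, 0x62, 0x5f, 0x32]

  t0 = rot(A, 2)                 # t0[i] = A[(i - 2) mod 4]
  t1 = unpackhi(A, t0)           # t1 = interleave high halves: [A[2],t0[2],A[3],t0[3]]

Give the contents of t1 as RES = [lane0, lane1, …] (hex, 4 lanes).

  t0: 5f 32 12 62
  t1: 5f 12 32 62

RES = [0x5f, 0x12, 0x32, 0x62]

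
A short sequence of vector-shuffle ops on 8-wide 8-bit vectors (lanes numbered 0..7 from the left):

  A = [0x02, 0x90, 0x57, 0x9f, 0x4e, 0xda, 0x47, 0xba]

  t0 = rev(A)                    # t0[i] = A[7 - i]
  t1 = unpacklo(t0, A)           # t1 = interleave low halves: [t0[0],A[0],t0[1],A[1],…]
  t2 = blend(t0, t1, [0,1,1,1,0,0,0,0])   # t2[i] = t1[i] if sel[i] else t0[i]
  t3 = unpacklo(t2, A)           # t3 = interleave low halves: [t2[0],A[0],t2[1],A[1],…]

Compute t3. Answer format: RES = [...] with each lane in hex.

RES = [0xba, 0x02, 0x02, 0x90, 0x47, 0x57, 0x90, 0x9f]

→ t0 |ba|47|da|4e|9f|57|90|02|
→ t1 |ba|02|47|90|da|57|4e|9f|
→ t2 |ba|02|47|90|9f|57|90|02|
→ t3 |ba|02|02|90|47|57|90|9f|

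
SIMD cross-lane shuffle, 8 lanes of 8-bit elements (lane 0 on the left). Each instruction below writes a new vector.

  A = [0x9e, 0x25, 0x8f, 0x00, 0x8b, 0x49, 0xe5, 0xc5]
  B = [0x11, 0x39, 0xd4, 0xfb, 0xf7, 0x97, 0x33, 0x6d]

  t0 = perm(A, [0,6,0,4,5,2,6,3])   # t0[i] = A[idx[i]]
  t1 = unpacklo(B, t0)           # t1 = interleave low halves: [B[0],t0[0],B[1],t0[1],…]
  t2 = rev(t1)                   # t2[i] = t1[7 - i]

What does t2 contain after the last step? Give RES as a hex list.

RES = [0x8b, 0xfb, 0x9e, 0xd4, 0xe5, 0x39, 0x9e, 0x11]

  t0: 9e e5 9e 8b 49 8f e5 00
  t1: 11 9e 39 e5 d4 9e fb 8b
  t2: 8b fb 9e d4 e5 39 9e 11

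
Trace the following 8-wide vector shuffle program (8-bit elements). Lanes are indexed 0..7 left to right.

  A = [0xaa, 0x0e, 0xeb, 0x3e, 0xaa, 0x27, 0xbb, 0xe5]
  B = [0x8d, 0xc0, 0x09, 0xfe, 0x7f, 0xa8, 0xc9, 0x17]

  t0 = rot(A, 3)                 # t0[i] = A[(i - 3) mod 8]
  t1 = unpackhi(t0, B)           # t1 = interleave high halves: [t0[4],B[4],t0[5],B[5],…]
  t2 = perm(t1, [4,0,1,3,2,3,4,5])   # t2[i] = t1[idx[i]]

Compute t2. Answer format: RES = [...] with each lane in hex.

→ t0 |27|bb|e5|aa|0e|eb|3e|aa|
→ t1 |0e|7f|eb|a8|3e|c9|aa|17|
→ t2 |3e|0e|7f|a8|eb|a8|3e|c9|

RES = [ 0x3e  0x0e  0x7f  0xa8  0xeb  0xa8  0x3e  0xc9 ]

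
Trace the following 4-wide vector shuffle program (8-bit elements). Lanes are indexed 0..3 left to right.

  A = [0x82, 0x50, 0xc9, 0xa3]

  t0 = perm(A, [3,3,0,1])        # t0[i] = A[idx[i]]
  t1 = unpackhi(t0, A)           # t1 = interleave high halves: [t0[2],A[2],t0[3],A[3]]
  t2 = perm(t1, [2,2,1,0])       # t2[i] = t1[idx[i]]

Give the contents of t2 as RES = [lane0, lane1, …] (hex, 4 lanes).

RES = [ 0x50  0x50  0xc9  0x82 ]

t0 = [0xa3, 0xa3, 0x82, 0x50]
t1 = [0x82, 0xc9, 0x50, 0xa3]
t2 = [0x50, 0x50, 0xc9, 0x82]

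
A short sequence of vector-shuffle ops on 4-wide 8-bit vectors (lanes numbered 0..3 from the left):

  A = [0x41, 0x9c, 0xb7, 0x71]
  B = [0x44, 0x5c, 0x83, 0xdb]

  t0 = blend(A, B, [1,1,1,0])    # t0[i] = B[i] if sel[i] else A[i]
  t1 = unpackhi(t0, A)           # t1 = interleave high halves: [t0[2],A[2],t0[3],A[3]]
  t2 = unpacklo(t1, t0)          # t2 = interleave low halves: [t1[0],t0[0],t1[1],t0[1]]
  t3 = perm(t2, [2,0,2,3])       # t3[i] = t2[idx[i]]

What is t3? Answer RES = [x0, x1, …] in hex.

→ t0 |44|5c|83|71|
→ t1 |83|b7|71|71|
→ t2 |83|44|b7|5c|
→ t3 |b7|83|b7|5c|

RES = [0xb7, 0x83, 0xb7, 0x5c]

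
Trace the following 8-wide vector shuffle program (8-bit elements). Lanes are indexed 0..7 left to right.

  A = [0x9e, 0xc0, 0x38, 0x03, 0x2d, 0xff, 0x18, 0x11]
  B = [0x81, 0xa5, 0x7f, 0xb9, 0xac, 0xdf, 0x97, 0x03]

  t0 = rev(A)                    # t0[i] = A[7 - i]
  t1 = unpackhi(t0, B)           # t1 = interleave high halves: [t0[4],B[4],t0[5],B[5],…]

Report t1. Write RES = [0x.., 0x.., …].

→ t0 |11|18|ff|2d|03|38|c0|9e|
→ t1 |03|ac|38|df|c0|97|9e|03|

RES = [0x03, 0xac, 0x38, 0xdf, 0xc0, 0x97, 0x9e, 0x03]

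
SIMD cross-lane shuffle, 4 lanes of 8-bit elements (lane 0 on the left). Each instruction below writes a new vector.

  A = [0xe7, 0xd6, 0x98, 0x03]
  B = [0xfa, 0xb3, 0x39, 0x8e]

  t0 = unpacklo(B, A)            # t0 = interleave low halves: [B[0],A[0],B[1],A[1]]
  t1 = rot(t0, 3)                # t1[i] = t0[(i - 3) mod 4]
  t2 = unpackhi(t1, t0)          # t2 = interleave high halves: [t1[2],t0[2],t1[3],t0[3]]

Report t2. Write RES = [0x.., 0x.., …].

  t0: fa e7 b3 d6
  t1: e7 b3 d6 fa
  t2: d6 b3 fa d6

RES = [0xd6, 0xb3, 0xfa, 0xd6]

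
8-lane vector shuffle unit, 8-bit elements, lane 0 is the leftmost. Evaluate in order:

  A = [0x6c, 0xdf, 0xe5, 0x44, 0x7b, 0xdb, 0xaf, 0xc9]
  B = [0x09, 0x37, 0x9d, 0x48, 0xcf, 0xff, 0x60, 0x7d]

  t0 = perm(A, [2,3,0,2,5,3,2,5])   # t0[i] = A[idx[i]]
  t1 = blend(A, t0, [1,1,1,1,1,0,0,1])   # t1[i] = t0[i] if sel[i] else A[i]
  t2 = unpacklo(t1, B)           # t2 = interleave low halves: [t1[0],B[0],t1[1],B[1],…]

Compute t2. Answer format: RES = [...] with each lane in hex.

→ t0 |e5|44|6c|e5|db|44|e5|db|
→ t1 |e5|44|6c|e5|db|db|af|db|
→ t2 |e5|09|44|37|6c|9d|e5|48|

RES = [ 0xe5  0x09  0x44  0x37  0x6c  0x9d  0xe5  0x48 ]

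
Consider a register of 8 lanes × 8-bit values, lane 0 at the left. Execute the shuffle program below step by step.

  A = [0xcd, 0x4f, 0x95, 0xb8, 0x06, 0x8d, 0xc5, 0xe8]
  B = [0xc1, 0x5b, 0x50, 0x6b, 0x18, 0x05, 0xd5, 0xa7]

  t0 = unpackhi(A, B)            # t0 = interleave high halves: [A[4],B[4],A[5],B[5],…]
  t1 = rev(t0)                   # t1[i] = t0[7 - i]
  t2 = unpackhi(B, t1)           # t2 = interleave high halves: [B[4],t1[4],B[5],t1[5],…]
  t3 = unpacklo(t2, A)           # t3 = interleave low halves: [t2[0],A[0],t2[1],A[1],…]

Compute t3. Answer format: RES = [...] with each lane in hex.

RES = [ 0x18  0xcd  0x05  0x4f  0x05  0x95  0x8d  0xb8 ]

t0 = [0x06, 0x18, 0x8d, 0x05, 0xc5, 0xd5, 0xe8, 0xa7]
t1 = [0xa7, 0xe8, 0xd5, 0xc5, 0x05, 0x8d, 0x18, 0x06]
t2 = [0x18, 0x05, 0x05, 0x8d, 0xd5, 0x18, 0xa7, 0x06]
t3 = [0x18, 0xcd, 0x05, 0x4f, 0x05, 0x95, 0x8d, 0xb8]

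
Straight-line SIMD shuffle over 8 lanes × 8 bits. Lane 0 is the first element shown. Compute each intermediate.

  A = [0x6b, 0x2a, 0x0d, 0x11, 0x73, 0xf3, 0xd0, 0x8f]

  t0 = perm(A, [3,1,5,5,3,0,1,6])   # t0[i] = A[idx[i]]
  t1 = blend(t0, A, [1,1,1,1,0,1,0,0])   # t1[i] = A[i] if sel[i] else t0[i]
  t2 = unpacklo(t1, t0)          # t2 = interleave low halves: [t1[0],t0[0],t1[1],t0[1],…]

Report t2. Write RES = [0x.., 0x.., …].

  t0: 11 2a f3 f3 11 6b 2a d0
  t1: 6b 2a 0d 11 11 f3 2a d0
  t2: 6b 11 2a 2a 0d f3 11 f3

RES = [0x6b, 0x11, 0x2a, 0x2a, 0x0d, 0xf3, 0x11, 0xf3]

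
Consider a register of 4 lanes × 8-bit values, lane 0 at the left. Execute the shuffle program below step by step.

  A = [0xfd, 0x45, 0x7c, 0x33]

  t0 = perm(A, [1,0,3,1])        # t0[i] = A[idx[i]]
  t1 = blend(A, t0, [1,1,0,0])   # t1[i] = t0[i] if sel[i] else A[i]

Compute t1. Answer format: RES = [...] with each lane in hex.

RES = [0x45, 0xfd, 0x7c, 0x33]

→ t0 |45|fd|33|45|
→ t1 |45|fd|7c|33|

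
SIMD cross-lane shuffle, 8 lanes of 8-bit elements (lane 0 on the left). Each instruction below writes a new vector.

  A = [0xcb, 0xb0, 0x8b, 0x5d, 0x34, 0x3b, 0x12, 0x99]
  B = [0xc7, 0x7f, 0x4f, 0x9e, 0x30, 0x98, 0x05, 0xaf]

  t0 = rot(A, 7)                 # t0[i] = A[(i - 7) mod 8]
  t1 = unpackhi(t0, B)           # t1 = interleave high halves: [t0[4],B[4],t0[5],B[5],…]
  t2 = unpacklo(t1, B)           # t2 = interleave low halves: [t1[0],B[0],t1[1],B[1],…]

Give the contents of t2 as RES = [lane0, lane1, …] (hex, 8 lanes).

RES = [0x3b, 0xc7, 0x30, 0x7f, 0x12, 0x4f, 0x98, 0x9e]

  t0: b0 8b 5d 34 3b 12 99 cb
  t1: 3b 30 12 98 99 05 cb af
  t2: 3b c7 30 7f 12 4f 98 9e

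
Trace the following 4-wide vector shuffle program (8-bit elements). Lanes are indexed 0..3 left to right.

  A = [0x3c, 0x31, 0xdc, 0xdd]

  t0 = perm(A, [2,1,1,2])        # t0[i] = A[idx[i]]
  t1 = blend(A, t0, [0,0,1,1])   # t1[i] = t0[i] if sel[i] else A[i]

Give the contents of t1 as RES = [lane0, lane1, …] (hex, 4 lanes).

  t0: dc 31 31 dc
  t1: 3c 31 31 dc

RES = [ 0x3c  0x31  0x31  0xdc ]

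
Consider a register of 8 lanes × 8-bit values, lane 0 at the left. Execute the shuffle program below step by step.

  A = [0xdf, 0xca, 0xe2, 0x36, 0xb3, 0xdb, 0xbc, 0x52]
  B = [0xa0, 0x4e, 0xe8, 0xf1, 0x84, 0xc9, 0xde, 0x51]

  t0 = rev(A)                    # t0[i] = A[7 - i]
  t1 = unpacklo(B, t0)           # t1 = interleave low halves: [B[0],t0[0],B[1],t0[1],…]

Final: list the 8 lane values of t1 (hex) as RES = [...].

RES = [0xa0, 0x52, 0x4e, 0xbc, 0xe8, 0xdb, 0xf1, 0xb3]

→ t0 |52|bc|db|b3|36|e2|ca|df|
→ t1 |a0|52|4e|bc|e8|db|f1|b3|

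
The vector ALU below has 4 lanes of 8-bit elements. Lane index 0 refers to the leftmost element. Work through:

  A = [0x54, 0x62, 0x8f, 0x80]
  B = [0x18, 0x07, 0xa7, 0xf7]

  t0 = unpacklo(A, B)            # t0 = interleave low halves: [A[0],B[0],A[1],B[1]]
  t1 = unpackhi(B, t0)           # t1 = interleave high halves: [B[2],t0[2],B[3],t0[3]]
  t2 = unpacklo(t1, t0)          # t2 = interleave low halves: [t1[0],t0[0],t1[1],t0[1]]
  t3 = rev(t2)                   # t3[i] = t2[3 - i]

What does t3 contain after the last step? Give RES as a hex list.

RES = [ 0x18  0x62  0x54  0xa7 ]

  t0: 54 18 62 07
  t1: a7 62 f7 07
  t2: a7 54 62 18
  t3: 18 62 54 a7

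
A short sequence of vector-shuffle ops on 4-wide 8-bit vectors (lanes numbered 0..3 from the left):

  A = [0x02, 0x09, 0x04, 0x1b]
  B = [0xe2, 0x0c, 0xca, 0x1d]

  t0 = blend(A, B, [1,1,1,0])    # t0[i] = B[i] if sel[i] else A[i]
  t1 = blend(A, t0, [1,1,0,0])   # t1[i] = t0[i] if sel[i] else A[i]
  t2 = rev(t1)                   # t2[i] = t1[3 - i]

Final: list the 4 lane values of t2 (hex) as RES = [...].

RES = [ 0x1b  0x04  0x0c  0xe2 ]

→ t0 |e2|0c|ca|1b|
→ t1 |e2|0c|04|1b|
→ t2 |1b|04|0c|e2|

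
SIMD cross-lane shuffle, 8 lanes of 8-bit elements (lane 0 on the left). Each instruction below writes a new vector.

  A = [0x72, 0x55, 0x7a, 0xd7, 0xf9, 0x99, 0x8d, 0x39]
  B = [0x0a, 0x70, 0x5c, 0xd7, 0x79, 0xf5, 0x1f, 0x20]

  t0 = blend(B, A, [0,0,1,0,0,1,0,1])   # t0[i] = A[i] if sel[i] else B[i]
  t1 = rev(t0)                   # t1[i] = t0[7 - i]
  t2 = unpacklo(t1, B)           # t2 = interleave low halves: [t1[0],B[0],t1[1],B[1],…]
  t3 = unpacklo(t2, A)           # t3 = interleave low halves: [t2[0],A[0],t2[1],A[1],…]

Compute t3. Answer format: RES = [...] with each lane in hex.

  t0: 0a 70 7a d7 79 99 1f 39
  t1: 39 1f 99 79 d7 7a 70 0a
  t2: 39 0a 1f 70 99 5c 79 d7
  t3: 39 72 0a 55 1f 7a 70 d7

RES = [0x39, 0x72, 0x0a, 0x55, 0x1f, 0x7a, 0x70, 0xd7]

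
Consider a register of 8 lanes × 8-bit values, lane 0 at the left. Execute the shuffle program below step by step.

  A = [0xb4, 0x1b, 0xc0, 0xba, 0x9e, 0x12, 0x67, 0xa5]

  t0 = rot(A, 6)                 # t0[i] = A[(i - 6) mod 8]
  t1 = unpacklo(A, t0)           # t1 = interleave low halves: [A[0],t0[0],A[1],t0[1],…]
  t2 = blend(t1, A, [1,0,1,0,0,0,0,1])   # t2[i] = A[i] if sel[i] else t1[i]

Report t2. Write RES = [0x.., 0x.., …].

→ t0 |c0|ba|9e|12|67|a5|b4|1b|
→ t1 |b4|c0|1b|ba|c0|9e|ba|12|
→ t2 |b4|c0|c0|ba|c0|9e|ba|a5|

RES = [ 0xb4  0xc0  0xc0  0xba  0xc0  0x9e  0xba  0xa5 ]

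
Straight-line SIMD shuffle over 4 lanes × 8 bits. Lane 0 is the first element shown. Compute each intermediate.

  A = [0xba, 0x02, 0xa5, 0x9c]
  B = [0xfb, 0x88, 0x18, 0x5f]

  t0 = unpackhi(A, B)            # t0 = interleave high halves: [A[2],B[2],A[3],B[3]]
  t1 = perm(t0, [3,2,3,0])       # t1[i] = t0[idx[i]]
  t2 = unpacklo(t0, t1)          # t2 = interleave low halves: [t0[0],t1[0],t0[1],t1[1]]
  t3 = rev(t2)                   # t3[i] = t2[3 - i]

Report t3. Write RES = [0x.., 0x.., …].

RES = [0x9c, 0x18, 0x5f, 0xa5]

  t0: a5 18 9c 5f
  t1: 5f 9c 5f a5
  t2: a5 5f 18 9c
  t3: 9c 18 5f a5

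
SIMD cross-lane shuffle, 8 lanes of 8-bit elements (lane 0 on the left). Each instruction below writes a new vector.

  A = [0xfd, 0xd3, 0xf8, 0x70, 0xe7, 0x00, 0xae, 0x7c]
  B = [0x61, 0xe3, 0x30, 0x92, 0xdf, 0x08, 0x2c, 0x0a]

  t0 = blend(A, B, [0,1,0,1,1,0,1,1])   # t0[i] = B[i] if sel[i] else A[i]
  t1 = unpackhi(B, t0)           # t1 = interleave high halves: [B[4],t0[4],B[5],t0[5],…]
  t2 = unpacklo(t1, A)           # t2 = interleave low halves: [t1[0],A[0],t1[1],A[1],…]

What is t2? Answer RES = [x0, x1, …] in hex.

RES = [0xdf, 0xfd, 0xdf, 0xd3, 0x08, 0xf8, 0x00, 0x70]

t0 = [0xfd, 0xe3, 0xf8, 0x92, 0xdf, 0x00, 0x2c, 0x0a]
t1 = [0xdf, 0xdf, 0x08, 0x00, 0x2c, 0x2c, 0x0a, 0x0a]
t2 = [0xdf, 0xfd, 0xdf, 0xd3, 0x08, 0xf8, 0x00, 0x70]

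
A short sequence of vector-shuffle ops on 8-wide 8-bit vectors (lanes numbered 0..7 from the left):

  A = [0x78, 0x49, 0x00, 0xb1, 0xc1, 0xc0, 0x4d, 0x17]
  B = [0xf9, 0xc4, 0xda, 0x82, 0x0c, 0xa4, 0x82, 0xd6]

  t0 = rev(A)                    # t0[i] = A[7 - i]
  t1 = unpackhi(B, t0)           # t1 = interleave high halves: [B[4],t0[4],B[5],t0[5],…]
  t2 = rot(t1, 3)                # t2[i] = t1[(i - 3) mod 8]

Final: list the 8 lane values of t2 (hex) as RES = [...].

  t0: 17 4d c0 c1 b1 00 49 78
  t1: 0c b1 a4 00 82 49 d6 78
  t2: 49 d6 78 0c b1 a4 00 82

RES = [ 0x49  0xd6  0x78  0x0c  0xb1  0xa4  0x00  0x82 ]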